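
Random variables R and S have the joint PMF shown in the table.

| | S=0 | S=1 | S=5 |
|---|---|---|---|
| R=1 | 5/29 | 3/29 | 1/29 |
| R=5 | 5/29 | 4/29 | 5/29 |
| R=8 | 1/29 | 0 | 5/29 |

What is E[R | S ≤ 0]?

38/11

P(S ≤ 0) = 11/29.
Σ R·P over the event = 1·(5/29) + 5·(5/29) + 8·(1/29) = 38/29.
E[R | S ≤ 0] = (38/29) / (11/29) = 38/11.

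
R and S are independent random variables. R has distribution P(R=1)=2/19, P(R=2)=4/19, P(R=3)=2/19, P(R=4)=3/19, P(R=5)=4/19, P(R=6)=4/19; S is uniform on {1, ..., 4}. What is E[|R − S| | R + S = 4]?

P(R + S = 4) = 2/19.
Summing |R−S|·P(x,y) over outcomes with R + S = 4 gives 2/19.
E[|R − S| | R + S = 4] = (2/19) / (2/19) = 1.

1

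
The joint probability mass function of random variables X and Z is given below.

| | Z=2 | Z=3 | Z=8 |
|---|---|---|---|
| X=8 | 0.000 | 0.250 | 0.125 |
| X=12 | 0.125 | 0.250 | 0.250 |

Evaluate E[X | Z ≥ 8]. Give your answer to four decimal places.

P(Z ≥ 8) = 0.375.
Σ X·P over the event = 8·(0.125) + 12·(0.250) = 4.000.
E[X | Z ≥ 8] = (4.000) / (0.375) = 10.6667.

10.6667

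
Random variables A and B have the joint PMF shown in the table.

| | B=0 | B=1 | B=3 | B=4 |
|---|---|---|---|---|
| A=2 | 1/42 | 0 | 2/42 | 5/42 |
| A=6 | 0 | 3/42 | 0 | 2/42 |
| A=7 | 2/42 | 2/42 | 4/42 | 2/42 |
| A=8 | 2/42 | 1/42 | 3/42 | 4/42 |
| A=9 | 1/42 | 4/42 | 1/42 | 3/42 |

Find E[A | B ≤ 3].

7

P(B ≤ 3) = 13/21.
Summing A·P(A=x,B=y) over the conditioning event gives 13/3.
E[A | B ≤ 3] = (13/3) / (13/21) = 7.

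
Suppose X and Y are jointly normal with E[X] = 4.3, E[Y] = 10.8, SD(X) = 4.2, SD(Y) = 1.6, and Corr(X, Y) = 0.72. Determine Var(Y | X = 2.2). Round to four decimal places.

1.2329

The conditional variance in a bivariate normal is σ_Y²(1 − ρ²), independent of x.
Var(Y | X=2.2) = (1.6)²·(1 − (0.72)²) = 2.56·0.4816 = 1.2329.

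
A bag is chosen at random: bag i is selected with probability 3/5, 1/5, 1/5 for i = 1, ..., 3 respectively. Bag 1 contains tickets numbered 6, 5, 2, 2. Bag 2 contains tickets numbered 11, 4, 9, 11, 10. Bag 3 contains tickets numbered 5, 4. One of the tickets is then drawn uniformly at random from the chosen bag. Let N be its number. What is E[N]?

E[N | bag 1] = (6+5+2+2)/4 = 15/4.
E[N | bag 2] = (11+4+9+11+10)/5 = 9.
E[N | bag 3] = (5+4)/2 = 9/2.
By the law of total expectation,
E[N] = (3/5)·(15/4) + (1/5)·(9) + (1/5)·(9/2) = 99/20.

99/20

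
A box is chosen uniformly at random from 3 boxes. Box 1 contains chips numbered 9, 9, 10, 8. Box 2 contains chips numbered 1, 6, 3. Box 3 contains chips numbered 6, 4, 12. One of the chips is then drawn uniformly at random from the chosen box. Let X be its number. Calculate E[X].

59/9

E[X | box 1] = (9+9+10+8)/4 = 9.
E[X | box 2] = (1+6+3)/3 = 10/3.
E[X | box 3] = (6+4+12)/3 = 22/3.
By the law of total expectation,
E[X] = (1/3)·(9) + (1/3)·(10/3) + (1/3)·(22/3) = 59/9.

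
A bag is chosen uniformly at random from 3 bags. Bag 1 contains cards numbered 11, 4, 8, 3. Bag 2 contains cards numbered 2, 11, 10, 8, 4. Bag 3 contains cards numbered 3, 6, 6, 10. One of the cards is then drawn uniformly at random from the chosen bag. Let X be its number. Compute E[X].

E[X | bag 1] = (11+4+8+3)/4 = 13/2.
E[X | bag 2] = (2+11+10+8+4)/5 = 7.
E[X | bag 3] = (3+6+6+10)/4 = 25/4.
By the law of total expectation,
E[X] = (1/3)·(13/2) + (1/3)·(7) + (1/3)·(25/4) = 79/12.

79/12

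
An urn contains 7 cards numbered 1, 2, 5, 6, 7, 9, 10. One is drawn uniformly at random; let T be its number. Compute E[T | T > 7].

19/2

P(T > 7) = 2/7.
Σ over the event: 9·1/7 + 10·1/7 = 19/7.
E[T | T > 7] = (19/7) / (2/7) = 19/2.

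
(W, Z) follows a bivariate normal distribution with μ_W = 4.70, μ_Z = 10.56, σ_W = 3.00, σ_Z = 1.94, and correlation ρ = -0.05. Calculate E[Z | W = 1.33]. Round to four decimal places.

10.6690

The regression of Z on W has slope ρ·σ_Z/σ_W and passes through (μ_W, μ_Z).
E[Z | W=1.33] = 10.56 + (-0.05)·(1.94/3.00)·(1.33 − (4.70)) = 10.56 + (-0.032333)·(-3.37) = 10.6690.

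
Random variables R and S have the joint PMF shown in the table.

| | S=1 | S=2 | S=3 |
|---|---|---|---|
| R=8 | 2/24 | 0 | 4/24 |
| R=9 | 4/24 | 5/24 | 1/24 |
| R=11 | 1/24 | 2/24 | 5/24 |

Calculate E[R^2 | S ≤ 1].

P(S ≤ 1) = 7/24.
Σ R^2·P over the event = 64·(2/24) + 81·(4/24) + 121·(1/24) = 191/8.
E[R^2 | S ≤ 1] = (191/8) / (7/24) = 573/7.

573/7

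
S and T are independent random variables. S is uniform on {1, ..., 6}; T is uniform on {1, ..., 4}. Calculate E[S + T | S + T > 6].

8

Outcomes with S + T > 6: (3,4), (4,3), (4,4), (5,2), (5,3), (5,4), (6,1), (6,2), (6,3), (6,4), each with probability 1/24.
E[S + T | S + T > 6] = (7 + 7 + 8 + 7 + 8 + 9 + 7 + 8 + 9 + 10) / 10 = 8.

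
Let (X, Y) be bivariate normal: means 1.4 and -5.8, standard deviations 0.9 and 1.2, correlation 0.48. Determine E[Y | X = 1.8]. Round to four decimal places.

-5.5440

For a bivariate normal, E[Y | X=x] = μ_Y + ρ·(σ_Y/σ_X)·(x − μ_X).
E[Y | X=1.8] = -5.8 + (0.48)·(1.2/0.9)·(1.8 − (1.4)) = -5.8 + (0.64)·(0.4) = -5.5440.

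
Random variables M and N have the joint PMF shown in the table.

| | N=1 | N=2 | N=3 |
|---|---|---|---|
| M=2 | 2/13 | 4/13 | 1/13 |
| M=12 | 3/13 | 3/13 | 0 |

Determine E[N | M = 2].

P(M = 2) = 7/13.
Σ N·P over the event = 1·(2/13) + 2·(4/13) + 3·(1/13) = 1.
E[N | M = 2] = (1) / (7/13) = 13/7.

13/7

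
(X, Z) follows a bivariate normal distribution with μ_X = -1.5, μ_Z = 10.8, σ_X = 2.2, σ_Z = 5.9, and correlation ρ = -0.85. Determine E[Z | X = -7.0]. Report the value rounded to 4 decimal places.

23.3375

The regression of Z on X has slope ρ·σ_Z/σ_X and passes through (μ_X, μ_Z).
E[Z | X=-7.0] = 10.8 + (-0.85)·(5.9/2.2)·(-7.0 − (-1.5)) = 10.8 + (-2.27955)·(-5.5) = 23.3375.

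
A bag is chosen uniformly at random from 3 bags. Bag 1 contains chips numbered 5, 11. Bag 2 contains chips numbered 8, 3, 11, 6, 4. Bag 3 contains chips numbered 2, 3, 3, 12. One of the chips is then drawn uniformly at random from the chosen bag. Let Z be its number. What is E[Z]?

E[Z | bag 1] = (5+11)/2 = 8.
E[Z | bag 2] = (8+3+11+6+4)/5 = 32/5.
E[Z | bag 3] = (2+3+3+12)/4 = 5.
By the law of total expectation,
E[Z] = (1/3)·(8) + (1/3)·(32/5) + (1/3)·(5) = 97/15.

97/15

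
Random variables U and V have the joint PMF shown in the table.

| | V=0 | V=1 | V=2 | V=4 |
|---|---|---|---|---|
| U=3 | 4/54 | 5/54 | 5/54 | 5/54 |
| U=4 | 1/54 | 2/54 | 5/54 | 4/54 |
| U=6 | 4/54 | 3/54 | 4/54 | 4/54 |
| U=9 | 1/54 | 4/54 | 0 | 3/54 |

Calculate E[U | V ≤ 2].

P(V ≤ 2) = 19/27.
Summing U·P(U=x,V=y) over the conditioning event gives 185/54.
E[U | V ≤ 2] = (185/54) / (19/27) = 185/38.

185/38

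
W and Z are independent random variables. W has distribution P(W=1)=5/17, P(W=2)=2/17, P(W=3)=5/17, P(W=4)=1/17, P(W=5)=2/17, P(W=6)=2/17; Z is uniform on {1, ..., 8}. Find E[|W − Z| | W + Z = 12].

8/5

P(W + Z = 12) = 5/136.
Summing |W−Z|·P(x,y) over outcomes with W + Z = 12 gives 1/17.
E[|W − Z| | W + Z = 12] = (1/17) / (5/136) = 8/5.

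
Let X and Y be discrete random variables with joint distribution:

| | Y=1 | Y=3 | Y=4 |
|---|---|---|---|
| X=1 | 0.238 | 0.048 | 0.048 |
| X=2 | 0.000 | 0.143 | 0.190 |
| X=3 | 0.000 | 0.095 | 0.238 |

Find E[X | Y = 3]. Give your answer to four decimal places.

2.1643

P(Y = 3) = 0.286.
Σ X·P over the event = 1·(0.048) + 2·(0.143) + 3·(0.095) = 0.619.
E[X | Y = 3] = (0.619) / (0.286) = 2.1643.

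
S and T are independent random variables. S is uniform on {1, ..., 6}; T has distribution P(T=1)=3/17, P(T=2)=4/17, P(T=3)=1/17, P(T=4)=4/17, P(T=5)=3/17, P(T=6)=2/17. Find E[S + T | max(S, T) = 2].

P(max(S, T) = 2) = 11/102.
Summing (S+T)·P(x,y) over outcomes with max(S, T) = 2 gives 37/102.
E[S + T | max(S, T) = 2] = (37/102) / (11/102) = 37/11.

37/11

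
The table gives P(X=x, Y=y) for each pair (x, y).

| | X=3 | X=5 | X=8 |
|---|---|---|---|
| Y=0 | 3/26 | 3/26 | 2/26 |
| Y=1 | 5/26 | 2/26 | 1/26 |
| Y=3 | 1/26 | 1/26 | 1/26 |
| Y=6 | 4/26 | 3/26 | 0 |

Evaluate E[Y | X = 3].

32/13

P(X = 3) = 1/2.
Σ Y·P over the event = 0·(3/26) + 1·(5/26) + 3·(1/26) + 6·(4/26) = 16/13.
E[Y | X = 3] = (16/13) / (1/2) = 32/13.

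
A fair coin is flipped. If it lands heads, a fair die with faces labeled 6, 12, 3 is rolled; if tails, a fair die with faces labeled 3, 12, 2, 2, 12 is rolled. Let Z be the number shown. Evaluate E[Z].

33/5

E[Z | heads] = (6+12+3)/3 = 7.
E[Z | tails] = (3+12+2+2+12)/5 = 31/5.
By the law of total expectation,
E[Z] = (1/2)·(7) + (1/2)·(31/5) = 33/5.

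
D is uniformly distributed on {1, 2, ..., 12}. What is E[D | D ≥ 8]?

Given D ≥ 8, D is equally likely to be any of {8, 9, 10, 11, 12}.
E[D | D ≥ 8] = (8 + 9 + 10 + 11 + 12) / 5 = 10.

10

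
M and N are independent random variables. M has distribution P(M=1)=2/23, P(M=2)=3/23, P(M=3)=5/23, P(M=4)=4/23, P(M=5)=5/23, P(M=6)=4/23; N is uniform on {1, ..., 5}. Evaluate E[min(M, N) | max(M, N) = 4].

63/26

P(max(M, N) = 4) = 26/115.
Summing min(M,N)·P(x,y) over outcomes with max(M, N) = 4 gives 63/115.
E[min(M, N) | max(M, N) = 4] = (63/115) / (26/115) = 63/26.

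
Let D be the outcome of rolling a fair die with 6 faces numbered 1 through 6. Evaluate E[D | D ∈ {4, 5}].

P(D ∈ {4, 5}) = 1/3.
Σ over the event: 4·1/6 + 5·1/6 = 3/2.
E[D | D ∈ {4, 5}] = (3/2) / (1/3) = 9/2.

9/2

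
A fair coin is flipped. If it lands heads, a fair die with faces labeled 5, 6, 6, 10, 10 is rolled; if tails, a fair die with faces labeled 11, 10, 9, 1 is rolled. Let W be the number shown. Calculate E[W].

303/40

E[W | heads] = (5+6+6+10+10)/5 = 37/5.
E[W | tails] = (11+10+9+1)/4 = 31/4.
E[W] = (1/2)·(37/5) + (1/2)·(31/4) = 303/40.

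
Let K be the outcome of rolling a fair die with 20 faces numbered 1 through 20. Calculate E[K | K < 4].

2

Given K < 4, K is equally likely to be any of {1, 2, 3}.
E[K | K < 4] = (1 + 2 + 3) / 3 = 2.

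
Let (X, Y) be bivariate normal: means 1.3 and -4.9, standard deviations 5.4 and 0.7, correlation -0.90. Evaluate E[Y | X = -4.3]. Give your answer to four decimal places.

For a bivariate normal, E[Y | X=x] = μ_Y + ρ·(σ_Y/σ_X)·(x − μ_X).
E[Y | X=-4.3] = -4.9 + (-0.90)·(0.7/5.4)·(-4.3 − (1.3)) = -4.9 + (-0.116667)·(-5.6) = -4.2467.

-4.2467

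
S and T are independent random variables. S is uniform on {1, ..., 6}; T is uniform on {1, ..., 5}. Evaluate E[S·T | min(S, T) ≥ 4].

P(min(S, T) ≥ 4) = 1/5.
Summing ST·P(x,y) over outcomes with min(S, T) ≥ 4 gives 9/2.
E[S·T | min(S, T) ≥ 4] = (9/2) / (1/5) = 45/2.

45/2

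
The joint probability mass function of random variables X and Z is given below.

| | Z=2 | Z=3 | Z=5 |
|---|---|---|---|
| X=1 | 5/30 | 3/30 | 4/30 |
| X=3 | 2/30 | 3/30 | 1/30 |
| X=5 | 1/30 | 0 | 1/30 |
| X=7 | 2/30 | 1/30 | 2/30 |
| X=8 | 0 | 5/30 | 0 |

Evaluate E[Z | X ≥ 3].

19/6

P(X ≥ 3) = 3/5.
Summing Z·P(X=x,Z=y) over the conditioning event gives 19/10.
E[Z | X ≥ 3] = (19/10) / (3/5) = 19/6.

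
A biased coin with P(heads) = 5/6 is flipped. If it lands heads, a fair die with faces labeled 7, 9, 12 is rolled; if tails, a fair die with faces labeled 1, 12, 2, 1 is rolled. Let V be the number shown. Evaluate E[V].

76/9

E[V | heads] = (7+9+12)/3 = 28/3.
E[V | tails] = (1+12+2+1)/4 = 4.
E[V] = (5/6)·(28/3) + (1/6)·(4) = 76/9.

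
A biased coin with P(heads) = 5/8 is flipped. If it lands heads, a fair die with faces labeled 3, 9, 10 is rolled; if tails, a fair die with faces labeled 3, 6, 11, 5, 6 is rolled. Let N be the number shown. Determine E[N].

E[N | heads] = (3+9+10)/3 = 22/3.
E[N | tails] = (3+6+11+5+6)/5 = 31/5.
E[N] = (5/8)·(22/3) + (3/8)·(31/5) = 829/120.

829/120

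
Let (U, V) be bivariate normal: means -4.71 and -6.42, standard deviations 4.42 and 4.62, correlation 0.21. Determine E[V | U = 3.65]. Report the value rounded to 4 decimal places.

For a bivariate normal, E[V | U=x] = μ_V + ρ·(σ_V/σ_U)·(x − μ_U).
E[V | U=3.65] = -6.42 + (0.21)·(4.62/4.42)·(3.65 − (-4.71)) = -6.42 + (0.2195)·(8.36) = -4.5850.

-4.5850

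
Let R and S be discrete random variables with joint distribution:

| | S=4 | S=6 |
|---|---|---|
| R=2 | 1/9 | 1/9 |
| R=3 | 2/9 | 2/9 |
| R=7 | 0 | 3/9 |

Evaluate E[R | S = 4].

8/3

P(S = 4) = 1/3.
Σ R·P over the event = 2·(1/9) + 3·(2/9) = 8/9.
E[R | S = 4] = (8/9) / (1/3) = 8/3.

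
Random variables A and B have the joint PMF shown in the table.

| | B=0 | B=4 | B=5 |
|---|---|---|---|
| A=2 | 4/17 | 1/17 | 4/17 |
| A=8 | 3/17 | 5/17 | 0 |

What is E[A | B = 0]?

32/7

P(B = 0) = 7/17.
Σ A·P over the event = 2·(4/17) + 8·(3/17) = 32/17.
E[A | B = 0] = (32/17) / (7/17) = 32/7.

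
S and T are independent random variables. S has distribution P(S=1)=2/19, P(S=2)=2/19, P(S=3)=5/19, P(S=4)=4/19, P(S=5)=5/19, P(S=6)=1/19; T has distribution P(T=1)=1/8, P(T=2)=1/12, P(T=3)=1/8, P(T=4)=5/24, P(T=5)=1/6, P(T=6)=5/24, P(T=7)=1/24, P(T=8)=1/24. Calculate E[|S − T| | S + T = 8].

P(S + T = 8) = 23/152.
Summing |S−T|·P(x,y) over outcomes with S + T = 8 gives 65/228.
E[|S − T| | S + T = 8] = (65/228) / (23/152) = 130/69.

130/69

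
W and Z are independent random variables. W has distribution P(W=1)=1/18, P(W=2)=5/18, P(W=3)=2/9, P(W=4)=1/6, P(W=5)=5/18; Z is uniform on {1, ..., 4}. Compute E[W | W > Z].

P(W > Z) = 7/12.
Summing W·P(x,y) over outcomes with W > Z gives 85/36.
E[W | W > Z] = (85/36) / (7/12) = 85/21.

85/21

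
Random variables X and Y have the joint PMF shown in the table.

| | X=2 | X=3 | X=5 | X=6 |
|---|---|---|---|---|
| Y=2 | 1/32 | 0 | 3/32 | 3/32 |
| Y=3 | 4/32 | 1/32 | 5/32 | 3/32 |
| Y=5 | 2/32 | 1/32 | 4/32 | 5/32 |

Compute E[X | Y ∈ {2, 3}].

P(Y ∈ {2, 3}) = 5/8.
Σ X·P over the event = 2·(1/32) + 2·(4/32) + 3·(1/32) + 5·(3/32) + 5·(5/32) + 6·(3/32) + 6·(3/32) = 89/32.
E[X | Y ∈ {2, 3}] = (89/32) / (5/8) = 89/20.

89/20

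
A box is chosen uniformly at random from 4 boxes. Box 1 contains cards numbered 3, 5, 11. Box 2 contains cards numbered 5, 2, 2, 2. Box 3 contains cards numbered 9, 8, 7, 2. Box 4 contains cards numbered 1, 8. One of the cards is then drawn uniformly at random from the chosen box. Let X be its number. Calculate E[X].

E[X | box 1] = (3+5+11)/3 = 19/3.
E[X | box 2] = (5+2+2+2)/4 = 11/4.
E[X | box 3] = (9+8+7+2)/4 = 13/2.
E[X | box 4] = (1+8)/2 = 9/2.
E[X] = (1/4)·(19/3) + (1/4)·(11/4) + (1/4)·(13/2) + (1/4)·(9/2) = 241/48.

241/48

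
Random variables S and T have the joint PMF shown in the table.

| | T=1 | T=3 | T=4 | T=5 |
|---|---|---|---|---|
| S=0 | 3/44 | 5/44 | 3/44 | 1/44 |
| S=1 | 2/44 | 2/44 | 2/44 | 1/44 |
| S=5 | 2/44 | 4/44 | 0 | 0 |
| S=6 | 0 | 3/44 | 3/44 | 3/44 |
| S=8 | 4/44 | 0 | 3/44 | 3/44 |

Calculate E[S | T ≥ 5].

43/8

P(T ≥ 5) = 2/11.
Σ S·P over the event = 0·(1/44) + 1·(1/44) + 6·(3/44) + 8·(3/44) = 43/44.
E[S | T ≥ 5] = (43/44) / (2/11) = 43/8.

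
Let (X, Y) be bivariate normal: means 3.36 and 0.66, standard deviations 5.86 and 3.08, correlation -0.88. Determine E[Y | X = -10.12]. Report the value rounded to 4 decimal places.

6.8948

For a bivariate normal, E[Y | X=x] = μ_Y + ρ·(σ_Y/σ_X)·(x − μ_X).
E[Y | X=-10.12] = 0.66 + (-0.88)·(3.08/5.86)·(-10.12 − (3.36)) = 0.66 + (-0.4625256)·(-13.48) = 6.8948.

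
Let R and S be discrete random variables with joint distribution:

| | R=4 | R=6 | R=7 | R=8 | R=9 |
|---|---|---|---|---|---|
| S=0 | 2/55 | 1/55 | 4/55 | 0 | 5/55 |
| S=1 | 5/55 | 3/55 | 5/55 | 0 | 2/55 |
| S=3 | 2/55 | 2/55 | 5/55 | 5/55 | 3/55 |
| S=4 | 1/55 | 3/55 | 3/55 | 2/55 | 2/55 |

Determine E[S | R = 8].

P(R = 8) = 7/55.
Σ S·P over the event = 3·(5/55) + 4·(2/55) = 23/55.
E[S | R = 8] = (23/55) / (7/55) = 23/7.

23/7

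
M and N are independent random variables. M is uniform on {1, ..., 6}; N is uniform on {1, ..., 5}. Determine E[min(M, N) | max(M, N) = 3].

9/5

Outcomes with max(M, N) = 3: (1,3), (2,3), (3,1), (3,2), (3,3), each with probability 1/30.
E[min(M, N) | max(M, N) = 3] = (1 + 2 + 1 + 2 + 3) / 5 = 9/5.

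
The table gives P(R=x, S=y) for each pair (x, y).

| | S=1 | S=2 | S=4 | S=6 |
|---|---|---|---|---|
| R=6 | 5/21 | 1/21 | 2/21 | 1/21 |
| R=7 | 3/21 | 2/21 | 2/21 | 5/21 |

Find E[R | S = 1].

51/8

P(S = 1) = 8/21.
Σ R·P over the event = 6·(5/21) + 7·(3/21) = 17/7.
E[R | S = 1] = (17/7) / (8/21) = 51/8.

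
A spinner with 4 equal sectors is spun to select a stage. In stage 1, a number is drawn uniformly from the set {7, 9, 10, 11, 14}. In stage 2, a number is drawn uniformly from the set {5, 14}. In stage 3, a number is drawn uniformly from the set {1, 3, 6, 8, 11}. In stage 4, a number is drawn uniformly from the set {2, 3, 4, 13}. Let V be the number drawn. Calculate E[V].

E[V | stage 1] = (7+9+10+11+14)/5 = 51/5.
E[V | stage 2] = (5+14)/2 = 19/2.
E[V | stage 3] = (1+3+6+8+11)/5 = 29/5.
E[V | stage 4] = (2+3+4+13)/4 = 11/2.
E[V] = (1/4)·(51/5) + (1/4)·(19/2) + (1/4)·(29/5) + (1/4)·(11/2) = 31/4.

31/4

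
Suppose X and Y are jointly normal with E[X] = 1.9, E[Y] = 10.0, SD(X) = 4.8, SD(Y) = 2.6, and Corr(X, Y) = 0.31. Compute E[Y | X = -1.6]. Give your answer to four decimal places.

For a bivariate normal, E[Y | X=x] = μ_Y + ρ·(σ_Y/σ_X)·(x − μ_X).
E[Y | X=-1.6] = 10.0 + (0.31)·(2.6/4.8)·(-1.6 − (1.9)) = 10.0 + (0.16792)·(-3.5) = 9.4123.

9.4123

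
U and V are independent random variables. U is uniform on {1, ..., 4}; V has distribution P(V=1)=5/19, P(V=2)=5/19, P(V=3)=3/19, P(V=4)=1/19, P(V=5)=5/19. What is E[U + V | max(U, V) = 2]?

P(max(U, V) = 2) = 15/76.
Summing (U+V)·P(x,y) over outcomes with max(U, V) = 2 gives 25/38.
E[U + V | max(U, V) = 2] = (25/38) / (15/76) = 10/3.

10/3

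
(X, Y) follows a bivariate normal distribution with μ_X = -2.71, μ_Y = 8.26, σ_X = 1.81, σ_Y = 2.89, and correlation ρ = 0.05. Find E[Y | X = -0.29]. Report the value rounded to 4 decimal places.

For a bivariate normal, E[Y | X=x] = μ_Y + ρ·(σ_Y/σ_X)·(x − μ_X).
E[Y | X=-0.29] = 8.26 + (0.05)·(2.89/1.81)·(-0.29 − (-2.71)) = 8.26 + (0.079834)·(2.42) = 8.4532.

8.4532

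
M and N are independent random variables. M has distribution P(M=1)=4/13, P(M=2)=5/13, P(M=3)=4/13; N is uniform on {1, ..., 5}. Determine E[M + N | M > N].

P(M > N) = 1/5.
Summing (M+N)·P(x,y) over outcomes with M > N gives 51/65.
E[M + N | M > N] = (51/65) / (1/5) = 51/13.

51/13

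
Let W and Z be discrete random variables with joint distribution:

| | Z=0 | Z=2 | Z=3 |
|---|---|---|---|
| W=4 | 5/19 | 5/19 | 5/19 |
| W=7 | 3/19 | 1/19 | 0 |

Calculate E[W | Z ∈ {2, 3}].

47/11

P(Z ∈ {2, 3}) = 11/19.
Σ W·P over the event = 4·(5/19) + 4·(5/19) + 7·(1/19) = 47/19.
E[W | Z ∈ {2, 3}] = (47/19) / (11/19) = 47/11.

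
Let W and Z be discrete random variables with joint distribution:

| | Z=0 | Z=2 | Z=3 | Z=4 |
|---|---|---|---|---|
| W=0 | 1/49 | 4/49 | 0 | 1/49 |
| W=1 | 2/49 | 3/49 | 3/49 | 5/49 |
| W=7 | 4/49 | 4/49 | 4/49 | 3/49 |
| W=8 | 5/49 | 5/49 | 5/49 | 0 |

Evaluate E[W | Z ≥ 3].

97/21

P(Z ≥ 3) = 3/7.
Summing W·P(W=x,Z=y) over the conditioning event gives 97/49.
E[W | Z ≥ 3] = (97/49) / (3/7) = 97/21.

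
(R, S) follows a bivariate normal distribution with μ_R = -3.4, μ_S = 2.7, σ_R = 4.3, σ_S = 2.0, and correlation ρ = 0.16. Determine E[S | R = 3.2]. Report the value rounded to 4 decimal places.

3.1912

E[S | R=x] = μ_S + ρ(σ_S/σ_R)(x − μ_R) for jointly normal variables.
E[S | R=3.2] = 2.7 + (0.16)·(2.0/4.3)·(3.2 − (-3.4)) = 2.7 + (0.074419)·(6.6) = 3.1912.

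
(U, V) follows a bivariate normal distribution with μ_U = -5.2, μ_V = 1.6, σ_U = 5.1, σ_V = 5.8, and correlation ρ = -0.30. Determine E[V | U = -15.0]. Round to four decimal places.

For a bivariate normal, E[V | U=x] = μ_V + ρ·(σ_V/σ_U)·(x − μ_U).
E[V | U=-15.0] = 1.6 + (-0.30)·(5.8/5.1)·(-15.0 − (-5.2)) = 1.6 + (-0.341176)·(-9.8) = 4.9435.

4.9435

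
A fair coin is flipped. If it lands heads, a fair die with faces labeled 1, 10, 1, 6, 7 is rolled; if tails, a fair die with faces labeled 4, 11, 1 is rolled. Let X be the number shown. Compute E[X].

E[X | heads] = (1+10+1+6+7)/5 = 5.
E[X | tails] = (4+11+1)/3 = 16/3.
By the law of total expectation,
E[X] = (1/2)·(5) + (1/2)·(16/3) = 31/6.

31/6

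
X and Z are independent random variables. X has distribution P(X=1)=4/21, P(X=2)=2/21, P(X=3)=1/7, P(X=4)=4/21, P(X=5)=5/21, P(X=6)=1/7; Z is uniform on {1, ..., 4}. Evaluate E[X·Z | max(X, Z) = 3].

26/5

P(max(X, Z) = 3) = 5/28.
Summing XZ·P(x,y) over outcomes with max(X, Z) = 3 gives 13/14.
E[X·Z | max(X, Z) = 3] = (13/14) / (5/28) = 26/5.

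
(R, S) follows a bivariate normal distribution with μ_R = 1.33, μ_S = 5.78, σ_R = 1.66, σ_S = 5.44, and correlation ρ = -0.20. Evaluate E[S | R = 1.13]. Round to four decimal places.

The regression of S on R has slope ρ·σ_S/σ_R and passes through (μ_R, μ_S).
E[S | R=1.13] = 5.78 + (-0.20)·(5.44/1.66)·(1.13 − (1.33)) = 5.78 + (-0.65542)·(-0.2) = 5.9111.

5.9111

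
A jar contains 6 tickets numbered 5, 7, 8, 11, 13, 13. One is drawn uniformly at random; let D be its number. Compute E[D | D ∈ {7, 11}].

P(D ∈ {7, 11}) = 1/3.
Σ over the event: 7·1/6 + 11·1/6 = 3.
E[D | D ∈ {7, 11}] = (3) / (1/3) = 9.

9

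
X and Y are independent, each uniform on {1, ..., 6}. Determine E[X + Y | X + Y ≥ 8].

P(X + Y ≥ 8) = 5/12.
Summing (X+Y)·P(x,y) over outcomes with X + Y ≥ 8 gives 35/9.
E[X + Y | X + Y ≥ 8] = (35/9) / (5/12) = 28/3.

28/3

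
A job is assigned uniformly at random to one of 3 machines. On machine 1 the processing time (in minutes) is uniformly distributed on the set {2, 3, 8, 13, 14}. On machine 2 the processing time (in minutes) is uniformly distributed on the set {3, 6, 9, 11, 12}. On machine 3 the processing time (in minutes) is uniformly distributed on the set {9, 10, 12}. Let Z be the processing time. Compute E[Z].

E[Z | machine 1] = (2+3+8+13+14)/5 = 8.
E[Z | machine 2] = (3+6+9+11+12)/5 = 41/5.
E[Z | machine 3] = (9+10+12)/3 = 31/3.
By the law of total expectation,
E[Z] = (1/3)·(8) + (1/3)·(41/5) + (1/3)·(31/3) = 398/45.

398/45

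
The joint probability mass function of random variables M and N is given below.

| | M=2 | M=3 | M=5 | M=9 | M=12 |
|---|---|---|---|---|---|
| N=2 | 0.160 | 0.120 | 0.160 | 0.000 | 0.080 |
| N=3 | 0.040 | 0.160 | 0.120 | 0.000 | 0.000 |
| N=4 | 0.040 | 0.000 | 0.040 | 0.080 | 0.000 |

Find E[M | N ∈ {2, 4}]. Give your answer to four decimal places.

P(N ∈ {2, 4}) = 0.680.
Σ M·P over the event = 2·(0.160) + 2·(0.040) + 3·(0.120) + 5·(0.160) + 5·(0.040) + 9·(0.080) + 12·(0.080) = 3.440.
E[M | N ∈ {2, 4}] = (3.440) / (0.680) = 5.0588.

5.0588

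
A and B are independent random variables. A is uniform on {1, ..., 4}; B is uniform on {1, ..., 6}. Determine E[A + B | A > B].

5

Outcomes with A > B: (2,1), (3,1), (3,2), (4,1), (4,2), (4,3), each with probability 1/24.
E[A + B | A > B] = (3 + 4 + 5 + 5 + 6 + 7) / 6 = 5.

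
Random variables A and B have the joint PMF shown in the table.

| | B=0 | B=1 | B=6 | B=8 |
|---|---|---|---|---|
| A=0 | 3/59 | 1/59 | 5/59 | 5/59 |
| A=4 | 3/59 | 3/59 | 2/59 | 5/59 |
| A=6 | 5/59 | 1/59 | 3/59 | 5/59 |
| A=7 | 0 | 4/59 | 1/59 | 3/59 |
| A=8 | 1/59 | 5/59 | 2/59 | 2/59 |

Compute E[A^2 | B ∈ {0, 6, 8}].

P(B ∈ {0, 6, 8}) = 45/59.
Summing A^2·P(A=x,B=y) over the conditioning event gives 1144/59.
E[A^2 | B ∈ {0, 6, 8}] = (1144/59) / (45/59) = 1144/45.

1144/45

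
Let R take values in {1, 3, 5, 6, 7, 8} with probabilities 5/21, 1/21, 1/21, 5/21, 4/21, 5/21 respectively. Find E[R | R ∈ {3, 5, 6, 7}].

P(R ∈ {3, 5, 6, 7}) = 11/21.
Σ over the event: 3·1/21 + 5·1/21 + 6·5/21 + 7·4/21 = 22/7.
E[R | R ∈ {3, 5, 6, 7}] = (22/7) / (11/21) = 6.

6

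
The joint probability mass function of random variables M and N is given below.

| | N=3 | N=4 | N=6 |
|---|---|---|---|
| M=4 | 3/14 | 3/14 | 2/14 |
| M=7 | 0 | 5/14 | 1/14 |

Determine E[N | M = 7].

13/3

P(M = 7) = 3/7.
Σ N·P over the event = 4·(5/14) + 6·(1/14) = 13/7.
E[N | M = 7] = (13/7) / (3/7) = 13/3.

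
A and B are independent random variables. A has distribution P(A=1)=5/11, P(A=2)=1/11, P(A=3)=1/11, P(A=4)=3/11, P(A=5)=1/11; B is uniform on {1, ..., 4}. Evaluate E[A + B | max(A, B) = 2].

P(max(A, B) = 2) = 7/44.
Summing (A+B)·P(x,y) over outcomes with max(A, B) = 2 gives 1/2.
E[A + B | max(A, B) = 2] = (1/2) / (7/44) = 22/7.

22/7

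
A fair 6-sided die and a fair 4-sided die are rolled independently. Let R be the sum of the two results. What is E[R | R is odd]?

P(R is odd) = 1/2.
Σ over the event: 3·1/12 + 5·1/6 + 7·1/6 + 9·1/12 = 3.
E[R | R is odd] = (3) / (1/2) = 6.

6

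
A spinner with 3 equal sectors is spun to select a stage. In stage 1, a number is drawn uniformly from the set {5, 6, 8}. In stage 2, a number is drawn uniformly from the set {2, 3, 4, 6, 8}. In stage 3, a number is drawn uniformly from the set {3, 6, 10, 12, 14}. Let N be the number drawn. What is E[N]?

299/45

E[N | stage 1] = (5+6+8)/3 = 19/3.
E[N | stage 2] = (2+3+4+6+8)/5 = 23/5.
E[N | stage 3] = (3+6+10+12+14)/5 = 9.
E[N] = (1/3)·(19/3) + (1/3)·(23/5) + (1/3)·(9) = 299/45.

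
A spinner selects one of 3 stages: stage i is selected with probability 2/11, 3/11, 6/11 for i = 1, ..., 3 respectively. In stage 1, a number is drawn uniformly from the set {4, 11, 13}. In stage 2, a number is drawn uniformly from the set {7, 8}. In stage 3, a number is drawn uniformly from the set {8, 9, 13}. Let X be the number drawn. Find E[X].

607/66

E[X | stage 1] = (4+11+13)/3 = 28/3.
E[X | stage 2] = (7+8)/2 = 15/2.
E[X | stage 3] = (8+9+13)/3 = 10.
By the law of total expectation,
E[X] = (2/11)·(28/3) + (3/11)·(15/2) + (6/11)·(10) = 607/66.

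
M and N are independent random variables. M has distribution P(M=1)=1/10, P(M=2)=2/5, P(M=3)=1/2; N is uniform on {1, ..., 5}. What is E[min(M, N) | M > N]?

19/14

P(M > N) = 7/25.
Summing min(M,N)·P(x,y) over outcomes with M > N gives 19/50.
E[min(M, N) | M > N] = (19/50) / (7/25) = 19/14.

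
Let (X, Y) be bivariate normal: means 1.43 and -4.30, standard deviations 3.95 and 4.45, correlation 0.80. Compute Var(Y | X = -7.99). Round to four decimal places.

7.1289

Var(Y | X=x) = (1 − ρ²)·σ_Y².
Var(Y | X=-7.99) = (4.45)²·(1 − (0.80)²) = 19.8025·0.36 = 7.1289.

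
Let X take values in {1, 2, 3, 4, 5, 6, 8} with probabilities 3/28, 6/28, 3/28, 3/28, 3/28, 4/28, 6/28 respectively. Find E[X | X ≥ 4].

99/16

P(X ≥ 4) = 4/7.
Σ over the event: 4·3/28 + 5·3/28 + 6·1/7 + 8·3/14 = 99/28.
E[X | X ≥ 4] = (99/28) / (4/7) = 99/16.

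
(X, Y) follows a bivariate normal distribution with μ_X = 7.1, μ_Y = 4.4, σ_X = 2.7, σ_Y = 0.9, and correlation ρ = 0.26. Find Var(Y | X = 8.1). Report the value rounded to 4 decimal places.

For a bivariate normal, Var(Y | X=x) = σ_Y²(1 − ρ²).
Var(Y | X=8.1) = (0.9)²·(1 − (0.26)²) = 0.81·0.9324 = 0.7552.

0.7552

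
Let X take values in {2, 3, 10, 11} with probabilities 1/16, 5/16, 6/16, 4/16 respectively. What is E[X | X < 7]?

17/6

P(X < 7) = 3/8.
Σ over the event: 2·1/16 + 3·5/16 = 17/16.
E[X | X < 7] = (17/16) / (3/8) = 17/6.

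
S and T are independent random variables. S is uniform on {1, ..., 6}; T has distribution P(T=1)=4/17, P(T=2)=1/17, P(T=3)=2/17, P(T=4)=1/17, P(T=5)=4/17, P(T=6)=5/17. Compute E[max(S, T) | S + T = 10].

P(S + T = 10) = 5/51.
Summing max(S,T)·P(x,y) over outcomes with S + T = 10 gives 28/51.
E[max(S, T) | S + T = 10] = (28/51) / (5/51) = 28/5.

28/5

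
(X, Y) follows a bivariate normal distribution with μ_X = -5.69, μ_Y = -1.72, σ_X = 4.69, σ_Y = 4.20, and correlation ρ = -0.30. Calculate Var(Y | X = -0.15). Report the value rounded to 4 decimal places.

16.0524

Var(Y | X=x) = (1 − ρ²)·σ_Y².
Var(Y | X=-0.15) = (4.20)²·(1 − (-0.30)²) = 17.64·0.91 = 16.0524.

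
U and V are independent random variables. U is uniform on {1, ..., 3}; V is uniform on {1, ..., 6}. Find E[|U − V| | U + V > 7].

3

Outcomes with U + V > 7: (2,6), (3,5), (3,6), each with probability 1/18.
E[|U − V| | U + V > 7] = (4 + 2 + 3) / 3 = 3.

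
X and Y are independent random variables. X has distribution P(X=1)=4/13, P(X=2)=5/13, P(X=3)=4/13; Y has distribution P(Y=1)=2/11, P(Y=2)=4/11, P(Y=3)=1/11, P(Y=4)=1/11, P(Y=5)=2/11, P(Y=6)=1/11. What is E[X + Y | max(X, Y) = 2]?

79/23

P(max(X, Y) = 2) = 46/143.
Summing (X+Y)·P(x,y) over outcomes with max(X, Y) = 2 gives 158/143.
E[X + Y | max(X, Y) = 2] = (158/143) / (46/143) = 79/23.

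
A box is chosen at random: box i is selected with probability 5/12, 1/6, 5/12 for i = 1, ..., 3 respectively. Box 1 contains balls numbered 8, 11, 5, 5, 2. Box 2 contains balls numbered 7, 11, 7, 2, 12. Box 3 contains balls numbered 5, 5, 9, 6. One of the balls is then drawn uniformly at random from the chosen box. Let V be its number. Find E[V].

519/80

E[V | box 1] = (8+11+5+5+2)/5 = 31/5.
E[V | box 2] = (7+11+7+2+12)/5 = 39/5.
E[V | box 3] = (5+5+9+6)/4 = 25/4.
By the law of total expectation,
E[V] = (5/12)·(31/5) + (1/6)·(39/5) + (5/12)·(25/4) = 519/80.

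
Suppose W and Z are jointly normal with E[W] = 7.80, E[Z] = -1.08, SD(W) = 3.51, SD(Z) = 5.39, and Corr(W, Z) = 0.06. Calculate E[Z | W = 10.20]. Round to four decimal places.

E[Z | W=x] = μ_Z + ρ(σ_Z/σ_W)(x − μ_W) for jointly normal variables.
E[Z | W=10.20] = -1.08 + (0.06)·(5.39/3.51)·(10.20 − (7.80)) = -1.08 + (0.092137)·(2.4) = -0.8589.

-0.8589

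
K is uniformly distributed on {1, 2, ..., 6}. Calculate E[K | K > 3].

5

Given K > 3, K is equally likely to be any of {4, 5, 6}.
E[K | K > 3] = (4 + 5 + 6) / 3 = 5.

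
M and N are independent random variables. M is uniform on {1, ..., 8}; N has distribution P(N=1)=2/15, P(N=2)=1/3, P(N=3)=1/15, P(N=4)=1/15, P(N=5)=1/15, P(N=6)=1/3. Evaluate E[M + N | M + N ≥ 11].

P(M + N ≥ 11) = 13/60.
Summing (M+N)·P(x,y) over outcomes with M + N ≥ 11 gives 8/3.
E[M + N | M + N ≥ 11] = (8/3) / (13/60) = 160/13.

160/13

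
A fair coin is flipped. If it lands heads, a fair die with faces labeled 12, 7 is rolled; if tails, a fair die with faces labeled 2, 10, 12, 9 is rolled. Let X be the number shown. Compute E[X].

E[X | heads] = (12+7)/2 = 19/2.
E[X | tails] = (2+10+12+9)/4 = 33/4.
E[X] = (1/2)·(19/2) + (1/2)·(33/4) = 71/8.

71/8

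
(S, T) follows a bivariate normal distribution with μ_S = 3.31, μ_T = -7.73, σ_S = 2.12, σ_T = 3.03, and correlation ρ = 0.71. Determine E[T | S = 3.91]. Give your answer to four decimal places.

-7.1211

E[T | S=x] = μ_T + ρ(σ_T/σ_S)(x − μ_S) for jointly normal variables.
E[T | S=3.91] = -7.73 + (0.71)·(3.03/2.12)·(3.91 − (3.31)) = -7.73 + (1.0148)·(0.6) = -7.1211.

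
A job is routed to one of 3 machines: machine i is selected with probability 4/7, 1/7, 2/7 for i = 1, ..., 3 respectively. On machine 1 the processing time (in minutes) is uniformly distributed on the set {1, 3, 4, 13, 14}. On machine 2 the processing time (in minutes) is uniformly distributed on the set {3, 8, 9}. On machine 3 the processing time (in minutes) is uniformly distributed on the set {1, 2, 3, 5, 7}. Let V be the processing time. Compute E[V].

E[V | machine 1] = (1+3+4+13+14)/5 = 7.
E[V | machine 2] = (3+8+9)/3 = 20/3.
E[V | machine 3] = (1+2+3+5+7)/5 = 18/5.
By the law of total expectation,
E[V] = (4/7)·(7) + (1/7)·(20/3) + (2/7)·(18/5) = 628/105.

628/105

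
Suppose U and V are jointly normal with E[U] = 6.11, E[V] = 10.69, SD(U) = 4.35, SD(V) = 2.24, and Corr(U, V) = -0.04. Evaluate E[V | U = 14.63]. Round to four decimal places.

10.5145

The regression of V on U has slope ρ·σ_V/σ_U and passes through (μ_U, μ_V).
E[V | U=14.63] = 10.69 + (-0.04)·(2.24/4.35)·(14.63 − (6.11)) = 10.69 + (-0.020598)·(8.52) = 10.5145.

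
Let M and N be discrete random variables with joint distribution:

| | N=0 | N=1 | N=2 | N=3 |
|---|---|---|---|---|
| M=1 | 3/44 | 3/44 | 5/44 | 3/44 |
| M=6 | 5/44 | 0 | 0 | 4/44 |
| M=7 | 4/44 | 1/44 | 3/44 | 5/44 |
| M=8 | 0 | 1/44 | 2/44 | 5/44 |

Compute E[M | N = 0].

61/12

P(N = 0) = 3/11.
Σ M·P over the event = 1·(3/44) + 6·(5/44) + 7·(4/44) = 61/44.
E[M | N = 0] = (61/44) / (3/11) = 61/12.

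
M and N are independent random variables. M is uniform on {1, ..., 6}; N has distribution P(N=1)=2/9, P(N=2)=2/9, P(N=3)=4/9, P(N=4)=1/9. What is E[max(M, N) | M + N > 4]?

P(M + N > 4) = 20/27.
Summing max(M,N)·P(x,y) over outcomes with M + N > 4 gives 59/18.
E[max(M, N) | M + N > 4] = (59/18) / (20/27) = 177/40.

177/40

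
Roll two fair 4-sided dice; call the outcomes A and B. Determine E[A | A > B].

10/3

P(A > B) = 3/8.
Summing A·P(x,y) over outcomes with A > B gives 5/4.
E[A | A > B] = (5/4) / (3/8) = 10/3.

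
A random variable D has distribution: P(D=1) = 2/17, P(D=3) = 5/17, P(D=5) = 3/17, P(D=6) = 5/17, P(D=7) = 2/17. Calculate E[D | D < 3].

1

P(D < 3) = 2/17.
Σ over the event: 1·2/17 = 2/17.
E[D | D < 3] = (2/17) / (2/17) = 1.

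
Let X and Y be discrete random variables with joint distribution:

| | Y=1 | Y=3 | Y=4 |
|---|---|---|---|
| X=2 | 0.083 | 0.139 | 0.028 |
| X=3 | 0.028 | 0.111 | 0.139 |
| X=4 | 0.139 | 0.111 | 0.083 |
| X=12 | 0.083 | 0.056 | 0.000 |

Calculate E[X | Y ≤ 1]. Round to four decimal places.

P(Y ≤ 1) = 0.333.
Σ X·P over the event = 2·(0.083) + 3·(0.028) + 4·(0.139) + 12·(0.083) = 1.802.
E[X | Y ≤ 1] = (1.802) / (0.333) = 5.4114.

5.4114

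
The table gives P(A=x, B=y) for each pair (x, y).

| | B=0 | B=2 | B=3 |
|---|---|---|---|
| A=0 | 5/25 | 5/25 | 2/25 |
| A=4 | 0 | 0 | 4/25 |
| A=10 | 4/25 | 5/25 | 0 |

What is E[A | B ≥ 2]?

33/8

P(B ≥ 2) = 16/25.
Σ A·P over the event = 0·(5/25) + 0·(2/25) + 4·(4/25) + 10·(5/25) = 66/25.
E[A | B ≥ 2] = (66/25) / (16/25) = 33/8.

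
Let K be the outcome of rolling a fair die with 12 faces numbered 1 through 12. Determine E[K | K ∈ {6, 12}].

9

P(K ∈ {6, 12}) = 1/6.
Σ over the event: 6·1/12 + 12·1/12 = 3/2.
E[K | K ∈ {6, 12}] = (3/2) / (1/6) = 9.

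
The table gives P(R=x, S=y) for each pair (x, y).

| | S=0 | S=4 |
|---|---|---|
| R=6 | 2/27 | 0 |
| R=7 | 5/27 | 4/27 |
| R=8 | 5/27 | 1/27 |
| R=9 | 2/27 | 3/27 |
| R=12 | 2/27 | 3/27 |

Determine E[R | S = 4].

P(S = 4) = 11/27.
Σ R·P over the event = 7·(4/27) + 8·(1/27) + 9·(3/27) + 12·(3/27) = 11/3.
E[R | S = 4] = (11/3) / (11/27) = 9.

9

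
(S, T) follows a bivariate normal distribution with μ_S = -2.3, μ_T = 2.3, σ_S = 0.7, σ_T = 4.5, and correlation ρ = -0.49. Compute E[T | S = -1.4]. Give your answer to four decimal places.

-0.5350

The regression of T on S has slope ρ·σ_T/σ_S and passes through (μ_S, μ_T).
E[T | S=-1.4] = 2.3 + (-0.49)·(4.5/0.7)·(-1.4 − (-2.3)) = 2.3 + (-3.15)·(0.9) = -0.5350.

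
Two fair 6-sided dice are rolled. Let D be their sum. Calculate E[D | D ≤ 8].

P(D ≤ 8) = 13/18.
Σ over the event: 2·1/36 + 3·1/18 + 4·1/12 + 5·1/9 + 6·5/36 + 7·1/6 + 8·5/36 = 38/9.
E[D | D ≤ 8] = (38/9) / (13/18) = 76/13.

76/13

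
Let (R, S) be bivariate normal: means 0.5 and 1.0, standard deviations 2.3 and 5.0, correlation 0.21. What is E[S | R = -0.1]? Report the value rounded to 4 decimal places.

The regression of S on R has slope ρ·σ_S/σ_R and passes through (μ_R, μ_S).
E[S | R=-0.1] = 1.0 + (0.21)·(5.0/2.3)·(-0.1 − (0.5)) = 1.0 + (0.45652)·(-0.6) = 0.7261.

0.7261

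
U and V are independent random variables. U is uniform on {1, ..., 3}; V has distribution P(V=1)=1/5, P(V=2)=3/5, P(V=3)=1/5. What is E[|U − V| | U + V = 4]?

4/5

P(U + V = 4) = 1/3.
Summing |U−V|·P(x,y) over outcomes with U + V = 4 gives 4/15.
E[|U − V| | U + V = 4] = (4/15) / (1/3) = 4/5.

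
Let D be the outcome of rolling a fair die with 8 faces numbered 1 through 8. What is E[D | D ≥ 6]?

Given D ≥ 6, D is equally likely to be any of {6, 7, 8}.
E[D | D ≥ 6] = (6 + 7 + 8) / 3 = 7.

7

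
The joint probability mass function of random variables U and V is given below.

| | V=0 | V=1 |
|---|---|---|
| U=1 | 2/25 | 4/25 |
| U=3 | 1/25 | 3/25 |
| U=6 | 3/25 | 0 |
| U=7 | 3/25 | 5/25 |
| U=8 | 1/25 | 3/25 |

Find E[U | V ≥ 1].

P(V ≥ 1) = 3/5.
Σ U·P over the event = 1·(4/25) + 3·(3/25) + 7·(5/25) + 8·(3/25) = 72/25.
E[U | V ≥ 1] = (72/25) / (3/5) = 24/5.

24/5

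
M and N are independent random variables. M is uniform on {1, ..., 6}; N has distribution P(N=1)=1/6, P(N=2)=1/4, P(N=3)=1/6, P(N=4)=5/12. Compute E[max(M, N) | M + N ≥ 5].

9/2

P(M + N ≥ 5) = 29/36.
Summing max(M,N)·P(x,y) over outcomes with M + N ≥ 5 gives 29/8.
E[max(M, N) | M + N ≥ 5] = (29/8) / (29/36) = 9/2.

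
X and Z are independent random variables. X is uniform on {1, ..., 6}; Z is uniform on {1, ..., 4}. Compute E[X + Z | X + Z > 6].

8

Outcomes with X + Z > 6: (3,4), (4,3), (4,4), (5,2), (5,3), (5,4), (6,1), (6,2), (6,3), (6,4), each with probability 1/24.
E[X + Z | X + Z > 6] = (7 + 7 + 8 + 7 + 8 + 9 + 7 + 8 + 9 + 10) / 10 = 8.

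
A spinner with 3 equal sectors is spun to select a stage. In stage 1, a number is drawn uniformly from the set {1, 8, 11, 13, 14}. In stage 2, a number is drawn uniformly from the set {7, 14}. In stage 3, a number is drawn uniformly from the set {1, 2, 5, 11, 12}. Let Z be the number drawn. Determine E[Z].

87/10

E[Z | stage 1] = (1+8+11+13+14)/5 = 47/5.
E[Z | stage 2] = (7+14)/2 = 21/2.
E[Z | stage 3] = (1+2+5+11+12)/5 = 31/5.
E[Z] = (1/3)·(47/5) + (1/3)·(21/2) + (1/3)·(31/5) = 87/10.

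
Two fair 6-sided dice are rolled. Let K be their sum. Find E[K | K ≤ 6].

P(K ≤ 6) = 5/12.
Σ over the event: 2·1/36 + 3·1/18 + 4·1/12 + 5·1/9 + 6·5/36 = 35/18.
E[K | K ≤ 6] = (35/18) / (5/12) = 14/3.

14/3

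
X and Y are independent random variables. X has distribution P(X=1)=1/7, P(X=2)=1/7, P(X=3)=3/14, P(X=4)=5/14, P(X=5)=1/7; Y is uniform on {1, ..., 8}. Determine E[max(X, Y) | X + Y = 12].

P(X + Y = 12) = 1/16.
Summing max(X,Y)·P(x,y) over outcomes with X + Y = 12 gives 27/56.
E[max(X, Y) | X + Y = 12] = (27/56) / (1/16) = 54/7.

54/7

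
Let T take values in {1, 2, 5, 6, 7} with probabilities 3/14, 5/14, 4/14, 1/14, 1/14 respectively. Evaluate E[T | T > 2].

P(T > 2) = 3/7.
Σ over the event: 5·2/7 + 6·1/14 + 7·1/14 = 33/14.
E[T | T > 2] = (33/14) / (3/7) = 11/2.

11/2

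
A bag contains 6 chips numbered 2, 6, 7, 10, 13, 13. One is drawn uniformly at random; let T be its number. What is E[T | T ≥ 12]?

13

P(T ≥ 12) = 1/3.
Σ over the event: 13·1/3 = 13/3.
E[T | T ≥ 12] = (13/3) / (1/3) = 13.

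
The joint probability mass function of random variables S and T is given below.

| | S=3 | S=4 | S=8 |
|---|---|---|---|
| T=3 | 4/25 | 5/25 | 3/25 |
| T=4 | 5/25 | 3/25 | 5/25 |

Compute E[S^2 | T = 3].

P(T = 3) = 12/25.
Σ S^2·P over the event = 9·(4/25) + 16·(5/25) + 64·(3/25) = 308/25.
E[S^2 | T = 3] = (308/25) / (12/25) = 77/3.

77/3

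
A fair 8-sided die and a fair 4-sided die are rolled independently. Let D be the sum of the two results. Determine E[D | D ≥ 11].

34/3

P(D ≥ 11) = 3/32.
Σ over the event: 11·1/16 + 12·1/32 = 17/16.
E[D | D ≥ 11] = (17/16) / (3/32) = 34/3.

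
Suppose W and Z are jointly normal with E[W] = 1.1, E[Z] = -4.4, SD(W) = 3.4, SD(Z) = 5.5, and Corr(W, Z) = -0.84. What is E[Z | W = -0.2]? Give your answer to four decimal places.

-2.6335

E[Z | W=x] = μ_Z + ρ(σ_Z/σ_W)(x − μ_W) for jointly normal variables.
E[Z | W=-0.2] = -4.4 + (-0.84)·(5.5/3.4)·(-0.2 − (1.1)) = -4.4 + (-1.35882)·(-1.3) = -2.6335.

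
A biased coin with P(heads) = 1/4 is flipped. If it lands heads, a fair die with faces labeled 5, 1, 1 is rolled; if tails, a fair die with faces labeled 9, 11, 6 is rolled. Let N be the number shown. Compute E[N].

E[N | heads] = (5+1+1)/3 = 7/3.
E[N | tails] = (9+11+6)/3 = 26/3.
By the law of total expectation,
E[N] = (1/4)·(7/3) + (3/4)·(26/3) = 85/12.

85/12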